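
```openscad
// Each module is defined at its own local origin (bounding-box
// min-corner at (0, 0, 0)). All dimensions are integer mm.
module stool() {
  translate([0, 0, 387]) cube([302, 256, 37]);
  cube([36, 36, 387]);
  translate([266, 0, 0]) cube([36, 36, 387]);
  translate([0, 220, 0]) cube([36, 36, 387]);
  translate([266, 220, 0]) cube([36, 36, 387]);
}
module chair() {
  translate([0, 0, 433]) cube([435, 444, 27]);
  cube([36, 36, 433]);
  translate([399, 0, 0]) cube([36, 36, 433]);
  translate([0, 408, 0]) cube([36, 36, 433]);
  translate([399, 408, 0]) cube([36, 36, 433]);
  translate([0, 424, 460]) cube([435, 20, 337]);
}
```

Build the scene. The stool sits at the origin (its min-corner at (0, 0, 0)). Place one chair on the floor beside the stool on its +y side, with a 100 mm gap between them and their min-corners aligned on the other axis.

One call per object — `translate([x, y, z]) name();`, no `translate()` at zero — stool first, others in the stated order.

stool();
translate([0, 356, 0]) chair();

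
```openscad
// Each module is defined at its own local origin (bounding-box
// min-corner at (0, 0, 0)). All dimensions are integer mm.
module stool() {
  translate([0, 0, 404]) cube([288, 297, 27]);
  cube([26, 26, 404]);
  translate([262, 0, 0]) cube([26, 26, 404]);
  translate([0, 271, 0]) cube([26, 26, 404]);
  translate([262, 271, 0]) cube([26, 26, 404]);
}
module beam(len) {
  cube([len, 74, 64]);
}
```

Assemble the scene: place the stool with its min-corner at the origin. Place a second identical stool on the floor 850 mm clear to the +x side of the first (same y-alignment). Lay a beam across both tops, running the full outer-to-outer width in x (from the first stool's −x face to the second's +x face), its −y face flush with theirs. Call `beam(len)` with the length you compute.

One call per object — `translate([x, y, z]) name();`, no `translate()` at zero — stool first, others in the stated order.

stool();
translate([1138, 0, 0]) stool();
translate([0, 0, 431]) beam(1426);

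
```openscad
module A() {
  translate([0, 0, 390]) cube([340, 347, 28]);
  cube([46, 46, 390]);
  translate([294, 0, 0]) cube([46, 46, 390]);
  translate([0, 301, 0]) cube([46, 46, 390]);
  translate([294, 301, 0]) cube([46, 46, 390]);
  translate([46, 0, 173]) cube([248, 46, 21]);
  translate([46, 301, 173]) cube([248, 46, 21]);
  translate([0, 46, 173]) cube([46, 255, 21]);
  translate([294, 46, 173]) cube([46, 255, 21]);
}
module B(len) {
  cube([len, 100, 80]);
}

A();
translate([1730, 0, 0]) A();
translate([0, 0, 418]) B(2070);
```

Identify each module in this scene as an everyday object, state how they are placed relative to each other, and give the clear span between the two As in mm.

A is a stool. B is a beam. A beam spans the tops of two stools. The clear span between the two stools is 1390 mm.

Second stool starts at x = 1730; first ends at x = 340; clear span = 1730 − 340 = 1390 mm.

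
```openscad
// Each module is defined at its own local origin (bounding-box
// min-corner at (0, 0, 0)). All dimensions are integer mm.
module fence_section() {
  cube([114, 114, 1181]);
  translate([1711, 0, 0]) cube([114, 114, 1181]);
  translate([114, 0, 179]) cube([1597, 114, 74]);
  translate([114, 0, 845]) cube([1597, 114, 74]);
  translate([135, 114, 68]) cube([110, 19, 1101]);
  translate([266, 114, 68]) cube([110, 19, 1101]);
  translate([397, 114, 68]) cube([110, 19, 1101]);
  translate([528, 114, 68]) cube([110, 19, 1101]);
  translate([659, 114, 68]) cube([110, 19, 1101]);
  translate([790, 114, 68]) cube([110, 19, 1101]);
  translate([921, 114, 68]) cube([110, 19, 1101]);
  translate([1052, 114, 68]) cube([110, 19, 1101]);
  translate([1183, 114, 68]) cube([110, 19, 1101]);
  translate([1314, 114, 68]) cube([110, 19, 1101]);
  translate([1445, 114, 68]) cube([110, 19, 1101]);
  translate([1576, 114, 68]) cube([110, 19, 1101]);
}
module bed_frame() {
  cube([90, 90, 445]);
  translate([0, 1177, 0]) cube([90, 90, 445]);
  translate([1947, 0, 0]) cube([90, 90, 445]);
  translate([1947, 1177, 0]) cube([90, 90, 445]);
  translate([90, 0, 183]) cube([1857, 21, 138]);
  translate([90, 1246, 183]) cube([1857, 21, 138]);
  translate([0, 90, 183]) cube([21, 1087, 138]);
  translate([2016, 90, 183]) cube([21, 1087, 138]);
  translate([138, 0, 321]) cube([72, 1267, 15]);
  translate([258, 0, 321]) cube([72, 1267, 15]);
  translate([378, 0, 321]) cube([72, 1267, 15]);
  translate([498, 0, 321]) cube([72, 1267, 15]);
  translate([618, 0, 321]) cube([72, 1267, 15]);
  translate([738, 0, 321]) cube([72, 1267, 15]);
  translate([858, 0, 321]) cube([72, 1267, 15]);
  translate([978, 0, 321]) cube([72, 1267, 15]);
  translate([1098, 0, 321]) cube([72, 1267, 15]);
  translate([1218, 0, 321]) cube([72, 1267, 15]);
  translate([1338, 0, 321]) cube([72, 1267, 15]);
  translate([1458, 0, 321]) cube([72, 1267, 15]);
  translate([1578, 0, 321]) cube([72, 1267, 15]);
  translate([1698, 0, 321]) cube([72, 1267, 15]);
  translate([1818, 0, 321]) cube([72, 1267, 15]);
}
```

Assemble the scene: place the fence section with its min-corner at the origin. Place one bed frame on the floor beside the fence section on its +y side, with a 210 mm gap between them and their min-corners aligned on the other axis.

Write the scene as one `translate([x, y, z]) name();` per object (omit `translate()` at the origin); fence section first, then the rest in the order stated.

fence_section();
translate([0, 343, 0]) bed_frame();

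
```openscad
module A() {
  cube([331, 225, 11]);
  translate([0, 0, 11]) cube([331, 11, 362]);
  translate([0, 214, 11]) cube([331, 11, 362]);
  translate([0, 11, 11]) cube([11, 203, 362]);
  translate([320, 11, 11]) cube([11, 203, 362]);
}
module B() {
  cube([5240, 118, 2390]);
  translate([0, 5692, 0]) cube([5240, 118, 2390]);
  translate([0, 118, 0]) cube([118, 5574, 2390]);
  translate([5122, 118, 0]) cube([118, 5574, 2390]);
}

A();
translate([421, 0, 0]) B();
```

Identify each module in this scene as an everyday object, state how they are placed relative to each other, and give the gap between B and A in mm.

A is an open box. B is a house frame. The house frame is on the floor beside the open box on its +x side. The gap between the house frame and the open box is 90 mm.

The house frame's nearest face is 90 mm from the open box's +x face.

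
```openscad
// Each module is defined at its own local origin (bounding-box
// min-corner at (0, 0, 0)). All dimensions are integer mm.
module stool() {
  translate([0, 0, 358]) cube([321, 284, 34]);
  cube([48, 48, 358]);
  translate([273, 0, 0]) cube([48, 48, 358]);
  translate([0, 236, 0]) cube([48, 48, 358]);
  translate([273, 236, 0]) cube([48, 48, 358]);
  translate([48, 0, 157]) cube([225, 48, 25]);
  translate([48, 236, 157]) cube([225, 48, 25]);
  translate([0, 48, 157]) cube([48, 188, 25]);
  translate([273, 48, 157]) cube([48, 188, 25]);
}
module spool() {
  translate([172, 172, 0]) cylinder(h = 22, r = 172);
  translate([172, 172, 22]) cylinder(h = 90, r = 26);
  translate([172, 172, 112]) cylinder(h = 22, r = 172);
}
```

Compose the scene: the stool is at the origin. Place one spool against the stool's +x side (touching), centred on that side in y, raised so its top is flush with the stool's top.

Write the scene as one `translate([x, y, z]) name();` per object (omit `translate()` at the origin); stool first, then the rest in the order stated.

stool();
translate([321, -30, 258]) spool();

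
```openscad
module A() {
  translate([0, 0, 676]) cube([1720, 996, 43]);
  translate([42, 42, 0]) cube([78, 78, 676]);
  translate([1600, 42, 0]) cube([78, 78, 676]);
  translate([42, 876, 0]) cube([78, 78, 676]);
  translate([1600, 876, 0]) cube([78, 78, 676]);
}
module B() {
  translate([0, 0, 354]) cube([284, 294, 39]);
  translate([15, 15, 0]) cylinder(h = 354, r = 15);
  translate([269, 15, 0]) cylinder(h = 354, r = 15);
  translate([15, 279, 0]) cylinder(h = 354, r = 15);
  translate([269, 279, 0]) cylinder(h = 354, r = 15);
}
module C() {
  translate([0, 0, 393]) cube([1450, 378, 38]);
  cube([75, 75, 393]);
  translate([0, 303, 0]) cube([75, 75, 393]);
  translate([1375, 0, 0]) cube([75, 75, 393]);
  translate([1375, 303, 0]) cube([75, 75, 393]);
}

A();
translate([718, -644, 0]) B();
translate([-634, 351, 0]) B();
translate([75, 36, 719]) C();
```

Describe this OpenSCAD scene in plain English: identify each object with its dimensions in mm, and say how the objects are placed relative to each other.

A is a rectangular dining table. The top is 1720×996×43 mm with its upper surface at z = 719 mm. It stands on four 78×78 mm square legs, each inset 42 mm from the nearest pair of top edges, running from the floor to the underside of the top.

B is a four-legged stool. The seat is 284×294 mm, 39 mm thick, top at z = 393 mm. It stands on four round legs, each 30 mm in diameter, from z = 0 to the seat underside, each leg's axis is inset half a diameter from the nearest pair of seat edges (so the leg's bounding box is flush with the corner).

C is a long wooden bench with a 1450 mm (x) × 378 mm (y) seat, 38 mm thick, its top surface 431 mm above the floor. Four 75 mm square legs at the seat corners, flush with the edges, run from z = 0 to the seat underside.

Two stools sit around the table at the −y, −x sides. The bench is on top of the table.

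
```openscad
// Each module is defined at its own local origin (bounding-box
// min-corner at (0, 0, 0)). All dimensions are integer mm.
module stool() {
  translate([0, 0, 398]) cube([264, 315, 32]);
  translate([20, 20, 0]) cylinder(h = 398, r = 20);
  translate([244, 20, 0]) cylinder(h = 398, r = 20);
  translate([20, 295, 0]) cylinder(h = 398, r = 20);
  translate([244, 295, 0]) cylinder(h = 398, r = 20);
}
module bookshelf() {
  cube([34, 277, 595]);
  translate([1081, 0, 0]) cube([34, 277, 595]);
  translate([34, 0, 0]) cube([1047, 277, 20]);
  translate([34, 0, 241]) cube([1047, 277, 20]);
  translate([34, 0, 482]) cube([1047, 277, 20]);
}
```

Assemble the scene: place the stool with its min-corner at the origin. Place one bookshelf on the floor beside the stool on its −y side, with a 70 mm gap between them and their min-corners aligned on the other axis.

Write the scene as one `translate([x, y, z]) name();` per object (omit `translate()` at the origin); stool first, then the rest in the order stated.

stool();
translate([0, -347, 0]) bookshelf();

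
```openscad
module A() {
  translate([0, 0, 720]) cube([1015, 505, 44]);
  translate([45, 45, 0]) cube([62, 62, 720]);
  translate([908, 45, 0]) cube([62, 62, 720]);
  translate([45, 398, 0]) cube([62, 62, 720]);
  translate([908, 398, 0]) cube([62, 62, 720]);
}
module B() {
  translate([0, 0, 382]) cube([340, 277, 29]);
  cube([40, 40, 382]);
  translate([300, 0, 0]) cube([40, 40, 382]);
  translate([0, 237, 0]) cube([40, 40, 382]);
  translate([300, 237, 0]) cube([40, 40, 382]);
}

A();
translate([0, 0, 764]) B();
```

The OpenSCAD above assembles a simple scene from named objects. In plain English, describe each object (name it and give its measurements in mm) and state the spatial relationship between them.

A is a rectangular dining table. The top is 1015×505×44 mm with its upper surface at z = 764 mm. It stands on four 62×62 mm square legs, each inset 45 mm from the nearest pair of top edges, running from the floor to the underside of the top.

B is a four-legged stool. The seat is a 340×277×29 mm slab whose top surface is at z = 411 mm; four square legs, each 40×40 mm in cross-section, run from the floor (z = 0) to the underside of the seat, each flush with a corner of the seat.

The stool is on top of the table.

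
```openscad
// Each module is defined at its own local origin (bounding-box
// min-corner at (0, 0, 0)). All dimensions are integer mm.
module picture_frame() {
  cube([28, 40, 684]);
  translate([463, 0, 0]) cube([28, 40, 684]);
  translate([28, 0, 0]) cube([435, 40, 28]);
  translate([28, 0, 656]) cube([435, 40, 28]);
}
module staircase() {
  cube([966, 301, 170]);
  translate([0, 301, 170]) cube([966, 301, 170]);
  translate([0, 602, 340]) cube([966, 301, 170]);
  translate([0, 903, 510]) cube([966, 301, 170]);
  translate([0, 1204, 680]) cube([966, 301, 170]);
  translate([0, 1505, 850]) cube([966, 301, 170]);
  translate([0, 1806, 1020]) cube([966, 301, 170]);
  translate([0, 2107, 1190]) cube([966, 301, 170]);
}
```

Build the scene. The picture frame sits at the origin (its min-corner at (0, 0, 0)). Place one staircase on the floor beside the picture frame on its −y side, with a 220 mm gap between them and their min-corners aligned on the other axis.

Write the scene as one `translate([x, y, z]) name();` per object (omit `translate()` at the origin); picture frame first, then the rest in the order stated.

picture_frame();
translate([0, -2628, 0]) staircase();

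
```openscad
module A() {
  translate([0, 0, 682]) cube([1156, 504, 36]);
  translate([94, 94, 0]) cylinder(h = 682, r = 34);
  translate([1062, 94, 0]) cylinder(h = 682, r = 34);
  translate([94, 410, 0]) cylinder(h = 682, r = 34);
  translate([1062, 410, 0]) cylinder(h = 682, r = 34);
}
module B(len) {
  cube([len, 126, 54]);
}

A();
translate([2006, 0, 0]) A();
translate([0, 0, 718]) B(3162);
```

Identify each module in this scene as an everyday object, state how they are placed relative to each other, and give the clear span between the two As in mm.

A is a table. B is a beam. A beam spans the tops of two tables. The clear span between the two tables is 850 mm.

Second table starts at x = 2006; first ends at x = 1156; clear span = 2006 − 1156 = 850 mm.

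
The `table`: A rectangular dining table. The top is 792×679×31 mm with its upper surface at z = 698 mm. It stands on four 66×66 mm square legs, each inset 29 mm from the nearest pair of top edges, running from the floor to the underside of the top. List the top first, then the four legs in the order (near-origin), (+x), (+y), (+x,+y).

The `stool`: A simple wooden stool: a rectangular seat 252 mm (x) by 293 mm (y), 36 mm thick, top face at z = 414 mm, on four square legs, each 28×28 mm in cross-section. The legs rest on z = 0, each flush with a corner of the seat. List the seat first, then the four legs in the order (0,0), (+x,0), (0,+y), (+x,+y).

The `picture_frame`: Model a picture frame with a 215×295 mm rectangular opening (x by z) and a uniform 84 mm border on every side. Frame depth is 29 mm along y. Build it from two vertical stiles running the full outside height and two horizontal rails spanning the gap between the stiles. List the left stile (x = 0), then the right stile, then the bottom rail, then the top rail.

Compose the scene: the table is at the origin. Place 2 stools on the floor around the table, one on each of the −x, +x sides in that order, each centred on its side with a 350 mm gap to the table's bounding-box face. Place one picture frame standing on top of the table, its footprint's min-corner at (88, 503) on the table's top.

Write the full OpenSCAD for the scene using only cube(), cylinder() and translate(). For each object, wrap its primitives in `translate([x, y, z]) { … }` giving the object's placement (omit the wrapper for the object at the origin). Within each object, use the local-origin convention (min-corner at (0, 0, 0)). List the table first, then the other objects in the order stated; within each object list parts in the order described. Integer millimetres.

translate([0, 0, 667]) cube([792, 679, 31]);
translate([29, 29, 0]) cube([66, 66, 667]);
translate([697, 29, 0]) cube([66, 66, 667]);
translate([29, 584, 0]) cube([66, 66, 667]);
translate([697, 584, 0]) cube([66, 66, 667]);
translate([-602, 193, 0]) {
  translate([0, 0, 378]) cube([252, 293, 36]);
  cube([28, 28, 378]);
  translate([224, 0, 0]) cube([28, 28, 378]);
  translate([0, 265, 0]) cube([28, 28, 378]);
  translate([224, 265, 0]) cube([28, 28, 378]);
}
translate([1142, 193, 0]) {
  translate([0, 0, 378]) cube([252, 293, 36]);
  cube([28, 28, 378]);
  translate([224, 0, 0]) cube([28, 28, 378]);
  translate([0, 265, 0]) cube([28, 28, 378]);
  translate([224, 265, 0]) cube([28, 28, 378]);
}
translate([88, 503, 698]) {
  cube([84, 29, 463]);
  translate([299, 0, 0]) cube([84, 29, 463]);
  translate([84, 0, 0]) cube([215, 29, 84]);
  translate([84, 0, 379]) cube([215, 29, 84]);
}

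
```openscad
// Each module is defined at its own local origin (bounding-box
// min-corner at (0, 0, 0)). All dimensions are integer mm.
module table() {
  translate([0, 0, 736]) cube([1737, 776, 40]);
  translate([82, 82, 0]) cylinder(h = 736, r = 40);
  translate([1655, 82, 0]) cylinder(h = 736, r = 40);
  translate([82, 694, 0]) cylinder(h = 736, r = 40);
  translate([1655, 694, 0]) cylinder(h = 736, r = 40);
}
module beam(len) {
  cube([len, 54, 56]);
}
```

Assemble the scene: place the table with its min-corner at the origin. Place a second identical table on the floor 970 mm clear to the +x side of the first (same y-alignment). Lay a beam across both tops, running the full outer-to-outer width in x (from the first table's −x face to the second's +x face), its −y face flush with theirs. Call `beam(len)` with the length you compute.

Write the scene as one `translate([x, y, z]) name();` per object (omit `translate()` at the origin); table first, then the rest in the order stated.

table();
translate([2707, 0, 0]) table();
translate([0, 0, 776]) beam(4444);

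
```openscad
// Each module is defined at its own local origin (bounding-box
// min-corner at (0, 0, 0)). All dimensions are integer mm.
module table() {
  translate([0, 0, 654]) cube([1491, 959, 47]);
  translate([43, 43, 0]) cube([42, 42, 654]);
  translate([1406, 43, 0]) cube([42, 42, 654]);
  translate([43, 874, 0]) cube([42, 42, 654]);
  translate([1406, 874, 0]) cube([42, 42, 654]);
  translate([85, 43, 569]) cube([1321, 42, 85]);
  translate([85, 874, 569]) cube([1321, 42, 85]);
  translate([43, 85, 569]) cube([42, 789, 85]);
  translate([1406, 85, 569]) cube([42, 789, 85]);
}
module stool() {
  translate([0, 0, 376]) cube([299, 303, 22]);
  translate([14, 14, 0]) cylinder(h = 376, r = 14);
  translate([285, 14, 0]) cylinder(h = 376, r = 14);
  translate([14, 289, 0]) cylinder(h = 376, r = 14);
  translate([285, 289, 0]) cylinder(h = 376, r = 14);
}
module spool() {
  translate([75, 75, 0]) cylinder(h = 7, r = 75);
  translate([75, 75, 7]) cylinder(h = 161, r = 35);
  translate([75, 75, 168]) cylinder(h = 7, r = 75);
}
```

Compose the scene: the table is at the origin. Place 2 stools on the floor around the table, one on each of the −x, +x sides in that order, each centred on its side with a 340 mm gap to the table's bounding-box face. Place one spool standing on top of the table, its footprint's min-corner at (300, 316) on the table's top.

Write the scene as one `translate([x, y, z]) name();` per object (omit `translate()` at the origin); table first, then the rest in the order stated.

table();
translate([-639, 328, 0]) stool();
translate([1831, 328, 0]) stool();
translate([300, 316, 701]) spool();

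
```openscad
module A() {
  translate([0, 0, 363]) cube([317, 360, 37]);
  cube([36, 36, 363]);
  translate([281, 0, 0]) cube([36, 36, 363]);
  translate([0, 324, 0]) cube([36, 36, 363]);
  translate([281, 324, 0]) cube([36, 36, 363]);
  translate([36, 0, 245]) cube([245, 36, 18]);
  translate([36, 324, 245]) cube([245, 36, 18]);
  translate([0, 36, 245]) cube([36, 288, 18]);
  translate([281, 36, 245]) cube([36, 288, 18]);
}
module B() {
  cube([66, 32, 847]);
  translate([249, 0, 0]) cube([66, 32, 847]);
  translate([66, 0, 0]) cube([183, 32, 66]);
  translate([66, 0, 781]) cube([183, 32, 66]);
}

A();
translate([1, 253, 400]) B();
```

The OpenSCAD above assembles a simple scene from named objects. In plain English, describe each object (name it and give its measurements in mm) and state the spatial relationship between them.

A is a four-legged stool. The seat is 317×360 mm, 37 mm thick, top at z = 400 mm. It stands on four square legs, each 36×36 mm in cross-section, from z = 0 to the seat underside, each flush with a corner of the seat. Four stretchers, 36 mm wide and 18 mm tall, connect adjacent legs with their undersides at z = 245 mm, each running between the inner faces of the legs it joins and aligned with the legs' outer faces on the other axis.

B is a rectangular picture frame lying in the x–z plane (depth along y). The opening is 183 mm wide (x) by 715 mm tall (z), surrounded by a border 66 mm wide on all four sides. The frame is 32 mm deep and is made of two full-height vertical stiles with two horizontal rails fitted between them.

The picture frame is on top of the stool.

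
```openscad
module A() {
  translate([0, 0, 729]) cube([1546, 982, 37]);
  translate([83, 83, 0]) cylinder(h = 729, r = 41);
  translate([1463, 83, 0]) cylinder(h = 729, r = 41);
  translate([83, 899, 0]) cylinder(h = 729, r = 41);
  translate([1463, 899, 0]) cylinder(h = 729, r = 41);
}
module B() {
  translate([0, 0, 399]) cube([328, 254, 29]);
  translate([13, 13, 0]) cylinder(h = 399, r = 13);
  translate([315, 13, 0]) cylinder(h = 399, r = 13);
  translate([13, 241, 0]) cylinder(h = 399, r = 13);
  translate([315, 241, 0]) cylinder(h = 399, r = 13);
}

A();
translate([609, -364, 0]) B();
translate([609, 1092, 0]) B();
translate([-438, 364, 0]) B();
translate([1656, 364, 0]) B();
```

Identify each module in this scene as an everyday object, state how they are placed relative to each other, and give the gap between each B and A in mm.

A is a table. B is a stool. Four stools sit around the table at the −y, +y, −x, +x sides. The gap between each stool and the table is 110 mm.

Each stool's nearest face is 110 mm from the table's bounding box.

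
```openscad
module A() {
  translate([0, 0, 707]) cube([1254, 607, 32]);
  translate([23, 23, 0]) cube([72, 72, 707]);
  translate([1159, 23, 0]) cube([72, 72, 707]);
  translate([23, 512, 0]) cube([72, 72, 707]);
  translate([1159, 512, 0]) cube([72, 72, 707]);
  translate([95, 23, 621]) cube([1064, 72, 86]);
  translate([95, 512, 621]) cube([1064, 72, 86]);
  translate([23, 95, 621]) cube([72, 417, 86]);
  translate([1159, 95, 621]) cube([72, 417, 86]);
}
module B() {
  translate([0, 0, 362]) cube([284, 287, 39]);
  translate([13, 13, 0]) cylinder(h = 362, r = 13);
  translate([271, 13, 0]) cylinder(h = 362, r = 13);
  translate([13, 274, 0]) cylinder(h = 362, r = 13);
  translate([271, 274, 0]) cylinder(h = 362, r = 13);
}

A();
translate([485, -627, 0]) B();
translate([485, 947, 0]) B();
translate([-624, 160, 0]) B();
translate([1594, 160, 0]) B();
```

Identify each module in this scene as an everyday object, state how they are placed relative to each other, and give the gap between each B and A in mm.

Each stool's nearest face is 340 mm from the table's bounding box.

A is a table. B is a stool. Four stools sit around the table at the −y, +y, −x, +x sides. The gap between each stool and the table is 340 mm.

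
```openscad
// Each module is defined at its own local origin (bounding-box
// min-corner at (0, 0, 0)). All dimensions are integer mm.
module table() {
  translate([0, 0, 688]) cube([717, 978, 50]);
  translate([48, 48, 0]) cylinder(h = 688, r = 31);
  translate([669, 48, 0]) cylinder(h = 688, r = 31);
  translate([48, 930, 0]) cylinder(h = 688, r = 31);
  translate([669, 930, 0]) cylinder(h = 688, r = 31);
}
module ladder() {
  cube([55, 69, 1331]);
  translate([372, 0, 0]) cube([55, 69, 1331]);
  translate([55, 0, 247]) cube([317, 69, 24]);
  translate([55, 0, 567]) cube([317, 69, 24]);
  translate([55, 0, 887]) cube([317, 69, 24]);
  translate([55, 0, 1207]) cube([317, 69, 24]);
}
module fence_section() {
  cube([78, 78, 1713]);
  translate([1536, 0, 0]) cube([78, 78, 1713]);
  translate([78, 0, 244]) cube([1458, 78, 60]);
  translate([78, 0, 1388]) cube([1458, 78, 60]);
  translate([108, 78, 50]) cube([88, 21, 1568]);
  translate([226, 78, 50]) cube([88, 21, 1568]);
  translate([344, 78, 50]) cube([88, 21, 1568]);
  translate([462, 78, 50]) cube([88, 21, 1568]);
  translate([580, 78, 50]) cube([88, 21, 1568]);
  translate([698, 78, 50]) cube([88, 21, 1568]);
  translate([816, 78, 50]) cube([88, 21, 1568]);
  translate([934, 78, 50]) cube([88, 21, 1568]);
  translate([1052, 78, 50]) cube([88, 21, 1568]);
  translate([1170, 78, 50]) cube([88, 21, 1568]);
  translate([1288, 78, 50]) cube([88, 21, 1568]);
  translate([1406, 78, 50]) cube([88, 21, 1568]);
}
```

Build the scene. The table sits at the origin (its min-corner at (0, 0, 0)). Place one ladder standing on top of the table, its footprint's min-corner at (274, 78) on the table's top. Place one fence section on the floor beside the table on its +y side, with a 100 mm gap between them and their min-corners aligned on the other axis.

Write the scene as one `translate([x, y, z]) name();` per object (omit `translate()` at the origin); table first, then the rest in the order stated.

table();
translate([274, 78, 738]) ladder();
translate([0, 1078, 0]) fence_section();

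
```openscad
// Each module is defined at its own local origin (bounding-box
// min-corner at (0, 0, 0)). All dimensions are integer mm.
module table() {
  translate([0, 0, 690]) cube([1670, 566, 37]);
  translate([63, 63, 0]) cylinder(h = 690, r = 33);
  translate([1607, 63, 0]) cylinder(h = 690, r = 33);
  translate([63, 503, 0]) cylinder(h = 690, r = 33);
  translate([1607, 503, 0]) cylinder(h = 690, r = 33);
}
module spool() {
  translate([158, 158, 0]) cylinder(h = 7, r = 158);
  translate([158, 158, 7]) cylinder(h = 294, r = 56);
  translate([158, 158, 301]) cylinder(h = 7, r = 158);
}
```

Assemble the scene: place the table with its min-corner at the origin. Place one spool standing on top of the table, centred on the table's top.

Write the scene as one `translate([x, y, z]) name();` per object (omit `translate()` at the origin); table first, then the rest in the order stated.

table();
translate([677, 125, 727]) spool();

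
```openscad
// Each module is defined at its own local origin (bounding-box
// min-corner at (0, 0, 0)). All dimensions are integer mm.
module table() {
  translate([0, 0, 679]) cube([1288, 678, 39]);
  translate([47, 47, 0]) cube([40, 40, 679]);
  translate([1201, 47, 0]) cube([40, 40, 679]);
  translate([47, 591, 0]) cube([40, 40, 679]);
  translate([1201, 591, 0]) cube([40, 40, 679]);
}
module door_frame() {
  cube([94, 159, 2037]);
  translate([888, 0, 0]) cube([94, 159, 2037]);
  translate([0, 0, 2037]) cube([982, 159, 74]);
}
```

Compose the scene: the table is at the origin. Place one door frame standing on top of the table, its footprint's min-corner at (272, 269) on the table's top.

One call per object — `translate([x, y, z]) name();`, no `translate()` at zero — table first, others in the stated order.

table();
translate([272, 269, 718]) door_frame();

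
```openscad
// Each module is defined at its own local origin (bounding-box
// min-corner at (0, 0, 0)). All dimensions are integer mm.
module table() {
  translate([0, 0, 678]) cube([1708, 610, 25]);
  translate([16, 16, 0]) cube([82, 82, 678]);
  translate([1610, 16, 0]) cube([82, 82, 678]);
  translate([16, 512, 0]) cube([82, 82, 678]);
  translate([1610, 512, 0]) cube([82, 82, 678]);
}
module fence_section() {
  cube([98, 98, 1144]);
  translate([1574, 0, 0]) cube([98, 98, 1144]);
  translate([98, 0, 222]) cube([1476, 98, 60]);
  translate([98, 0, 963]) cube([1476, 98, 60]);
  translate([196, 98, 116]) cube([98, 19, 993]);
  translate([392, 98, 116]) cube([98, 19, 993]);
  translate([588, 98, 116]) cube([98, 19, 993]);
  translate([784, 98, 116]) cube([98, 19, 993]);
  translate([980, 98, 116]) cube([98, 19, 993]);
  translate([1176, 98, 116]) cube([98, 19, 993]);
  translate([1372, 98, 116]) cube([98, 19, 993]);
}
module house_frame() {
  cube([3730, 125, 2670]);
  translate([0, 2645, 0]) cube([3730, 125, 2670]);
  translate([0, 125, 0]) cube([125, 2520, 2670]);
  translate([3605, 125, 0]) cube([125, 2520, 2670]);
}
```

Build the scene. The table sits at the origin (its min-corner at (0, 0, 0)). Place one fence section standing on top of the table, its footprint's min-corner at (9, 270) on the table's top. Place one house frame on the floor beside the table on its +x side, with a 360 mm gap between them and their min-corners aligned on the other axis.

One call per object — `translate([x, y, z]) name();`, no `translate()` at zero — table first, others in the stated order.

table();
translate([9, 270, 703]) fence_section();
translate([2068, 0, 0]) house_frame();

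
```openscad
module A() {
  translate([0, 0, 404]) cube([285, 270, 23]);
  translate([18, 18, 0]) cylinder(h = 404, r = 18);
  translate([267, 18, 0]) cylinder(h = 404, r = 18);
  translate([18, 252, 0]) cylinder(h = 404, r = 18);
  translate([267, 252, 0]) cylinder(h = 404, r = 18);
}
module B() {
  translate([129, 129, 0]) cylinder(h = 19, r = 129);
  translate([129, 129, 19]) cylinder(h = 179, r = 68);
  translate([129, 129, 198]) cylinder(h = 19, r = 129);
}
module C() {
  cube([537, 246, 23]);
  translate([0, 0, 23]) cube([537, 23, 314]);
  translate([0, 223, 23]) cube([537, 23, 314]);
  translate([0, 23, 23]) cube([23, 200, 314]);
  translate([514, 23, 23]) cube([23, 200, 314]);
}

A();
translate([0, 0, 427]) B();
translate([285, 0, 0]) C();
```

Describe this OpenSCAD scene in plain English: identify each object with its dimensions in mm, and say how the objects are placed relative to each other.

A is a four-legged stool. The seat is 285×270 mm, 23 mm thick, top at z = 427 mm. It stands on four round legs, each 36 mm in diameter, from z = 0 to the seat underside, each leg's axis is inset half a diameter from the nearest pair of seat edges (so the leg's bounding box is flush with the corner).

B is a spool: two coaxial disc flanges of radius 129 mm and thickness 19 mm, joined by a core cylinder of radius 68 mm and height 179 mm. The lower flange rests on z = 0 and the three cylinders share a vertical axis.

C is an open storage box with external size 537×246×337 mm and wall thickness 23 mm (the base is also 23 mm thick). The base covers the whole footprint; the four walls stand on the base, with the y-facing walls full-width and the x-facing walls fitting between their inner faces.

The spool is on top of the stool. The open box is against the stool's +x side, with their −y faces flush.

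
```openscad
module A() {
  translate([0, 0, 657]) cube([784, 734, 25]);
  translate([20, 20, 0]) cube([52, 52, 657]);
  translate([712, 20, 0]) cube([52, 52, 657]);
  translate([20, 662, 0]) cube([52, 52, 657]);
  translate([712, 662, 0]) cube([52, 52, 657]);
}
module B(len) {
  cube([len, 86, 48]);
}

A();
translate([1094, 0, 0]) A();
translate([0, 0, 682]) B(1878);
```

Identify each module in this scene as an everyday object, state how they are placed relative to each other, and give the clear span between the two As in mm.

Second table starts at x = 1094; first ends at x = 784; clear span = 1094 − 784 = 310 mm.

A is a table. B is a beam. A beam spans the tops of two tables. The clear span between the two tables is 310 mm.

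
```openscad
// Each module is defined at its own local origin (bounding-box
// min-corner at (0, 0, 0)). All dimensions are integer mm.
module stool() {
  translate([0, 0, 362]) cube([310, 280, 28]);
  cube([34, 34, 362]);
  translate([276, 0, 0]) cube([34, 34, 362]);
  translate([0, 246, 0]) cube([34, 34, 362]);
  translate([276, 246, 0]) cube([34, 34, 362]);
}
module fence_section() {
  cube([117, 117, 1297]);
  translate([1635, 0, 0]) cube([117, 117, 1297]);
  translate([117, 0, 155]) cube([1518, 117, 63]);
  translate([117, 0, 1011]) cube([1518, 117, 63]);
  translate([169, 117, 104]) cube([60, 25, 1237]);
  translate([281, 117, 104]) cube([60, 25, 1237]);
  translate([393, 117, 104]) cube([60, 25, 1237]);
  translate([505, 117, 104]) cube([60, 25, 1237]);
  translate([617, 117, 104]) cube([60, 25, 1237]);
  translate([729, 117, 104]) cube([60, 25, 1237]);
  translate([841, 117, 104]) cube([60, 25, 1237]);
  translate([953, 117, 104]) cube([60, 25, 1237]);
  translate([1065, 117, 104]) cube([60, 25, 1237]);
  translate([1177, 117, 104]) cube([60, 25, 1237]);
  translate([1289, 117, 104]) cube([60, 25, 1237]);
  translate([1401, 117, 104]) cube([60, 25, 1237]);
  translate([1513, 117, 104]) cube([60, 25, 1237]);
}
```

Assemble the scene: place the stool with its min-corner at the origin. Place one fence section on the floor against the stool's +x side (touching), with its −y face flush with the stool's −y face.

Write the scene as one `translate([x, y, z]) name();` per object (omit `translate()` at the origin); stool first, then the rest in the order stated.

stool();
translate([310, 0, 0]) fence_section();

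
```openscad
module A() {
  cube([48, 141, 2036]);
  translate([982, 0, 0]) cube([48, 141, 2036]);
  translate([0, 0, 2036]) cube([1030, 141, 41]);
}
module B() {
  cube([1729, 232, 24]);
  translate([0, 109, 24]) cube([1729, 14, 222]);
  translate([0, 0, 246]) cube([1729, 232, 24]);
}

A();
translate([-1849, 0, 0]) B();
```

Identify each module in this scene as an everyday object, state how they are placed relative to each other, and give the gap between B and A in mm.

A is a door frame. B is an I-beam. The I-beam is on the floor beside the door frame on its −x side. The gap between the I-beam and the door frame is 120 mm.

The I-beam's nearest face is 120 mm from the door frame's −x face.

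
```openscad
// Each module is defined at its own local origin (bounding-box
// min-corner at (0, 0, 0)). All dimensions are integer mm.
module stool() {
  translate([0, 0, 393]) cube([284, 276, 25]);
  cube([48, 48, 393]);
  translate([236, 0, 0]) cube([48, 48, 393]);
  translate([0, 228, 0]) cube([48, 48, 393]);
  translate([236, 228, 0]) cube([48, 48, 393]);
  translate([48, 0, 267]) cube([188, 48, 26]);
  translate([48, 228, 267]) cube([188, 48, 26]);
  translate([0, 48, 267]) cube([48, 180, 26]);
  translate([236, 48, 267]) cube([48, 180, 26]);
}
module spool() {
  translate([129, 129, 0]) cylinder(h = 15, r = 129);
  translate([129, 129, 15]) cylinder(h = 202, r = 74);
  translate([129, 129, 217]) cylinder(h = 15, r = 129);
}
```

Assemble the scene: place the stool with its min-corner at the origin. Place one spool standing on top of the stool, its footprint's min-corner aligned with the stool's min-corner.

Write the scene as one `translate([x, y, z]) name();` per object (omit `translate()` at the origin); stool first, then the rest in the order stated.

stool();
translate([0, 0, 418]) spool();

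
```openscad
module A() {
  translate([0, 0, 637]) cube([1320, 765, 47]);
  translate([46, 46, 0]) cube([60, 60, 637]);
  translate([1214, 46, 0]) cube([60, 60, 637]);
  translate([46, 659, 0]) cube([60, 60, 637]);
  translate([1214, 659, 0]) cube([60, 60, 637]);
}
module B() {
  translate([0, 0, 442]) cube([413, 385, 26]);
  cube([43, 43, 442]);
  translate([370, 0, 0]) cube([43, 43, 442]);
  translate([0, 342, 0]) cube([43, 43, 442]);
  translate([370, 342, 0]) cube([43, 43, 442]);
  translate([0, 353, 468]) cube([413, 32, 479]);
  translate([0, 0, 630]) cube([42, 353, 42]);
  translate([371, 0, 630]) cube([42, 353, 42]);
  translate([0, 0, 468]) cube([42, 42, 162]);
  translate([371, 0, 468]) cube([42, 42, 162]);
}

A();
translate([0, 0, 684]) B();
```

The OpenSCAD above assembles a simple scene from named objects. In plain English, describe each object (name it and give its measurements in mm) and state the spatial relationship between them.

A is a table with a 1320×765 mm rectangular top, 47 mm thick, top surface at z = 684 mm, supported by four 60×60 mm square legs, each inset 46 mm from the nearest pair of top edges, running from the floor.

B is a chair: 413×385 mm seat, 26 mm thick, top at z = 468 mm, on four 43 mm square corner legs flush with the seat edges. A 32 mm thick backrest slab spans the full seat width, extending 479 mm above the seat top, its back face flush with the seat's +y edge. Two armrests of 42×42 mm section run along each side from the seat's front edge to the front of the backrest, top faces 204 mm above the seat top and outer faces flush with the seat's x-edges; a 42×42 mm post under the front of each armrest stands on the seat at the front corner.

The chair is on top of the table.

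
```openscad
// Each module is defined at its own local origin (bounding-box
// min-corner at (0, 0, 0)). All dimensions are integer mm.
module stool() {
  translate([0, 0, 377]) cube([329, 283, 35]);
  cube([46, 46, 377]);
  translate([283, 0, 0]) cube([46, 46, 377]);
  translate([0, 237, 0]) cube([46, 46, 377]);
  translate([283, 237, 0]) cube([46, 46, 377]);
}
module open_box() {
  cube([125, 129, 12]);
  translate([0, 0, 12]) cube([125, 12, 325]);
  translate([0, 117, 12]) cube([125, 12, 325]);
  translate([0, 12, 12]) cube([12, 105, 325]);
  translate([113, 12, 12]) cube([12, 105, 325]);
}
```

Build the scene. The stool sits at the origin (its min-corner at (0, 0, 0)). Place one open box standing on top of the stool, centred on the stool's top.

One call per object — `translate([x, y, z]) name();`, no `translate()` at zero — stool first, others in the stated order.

stool();
translate([102, 77, 412]) open_box();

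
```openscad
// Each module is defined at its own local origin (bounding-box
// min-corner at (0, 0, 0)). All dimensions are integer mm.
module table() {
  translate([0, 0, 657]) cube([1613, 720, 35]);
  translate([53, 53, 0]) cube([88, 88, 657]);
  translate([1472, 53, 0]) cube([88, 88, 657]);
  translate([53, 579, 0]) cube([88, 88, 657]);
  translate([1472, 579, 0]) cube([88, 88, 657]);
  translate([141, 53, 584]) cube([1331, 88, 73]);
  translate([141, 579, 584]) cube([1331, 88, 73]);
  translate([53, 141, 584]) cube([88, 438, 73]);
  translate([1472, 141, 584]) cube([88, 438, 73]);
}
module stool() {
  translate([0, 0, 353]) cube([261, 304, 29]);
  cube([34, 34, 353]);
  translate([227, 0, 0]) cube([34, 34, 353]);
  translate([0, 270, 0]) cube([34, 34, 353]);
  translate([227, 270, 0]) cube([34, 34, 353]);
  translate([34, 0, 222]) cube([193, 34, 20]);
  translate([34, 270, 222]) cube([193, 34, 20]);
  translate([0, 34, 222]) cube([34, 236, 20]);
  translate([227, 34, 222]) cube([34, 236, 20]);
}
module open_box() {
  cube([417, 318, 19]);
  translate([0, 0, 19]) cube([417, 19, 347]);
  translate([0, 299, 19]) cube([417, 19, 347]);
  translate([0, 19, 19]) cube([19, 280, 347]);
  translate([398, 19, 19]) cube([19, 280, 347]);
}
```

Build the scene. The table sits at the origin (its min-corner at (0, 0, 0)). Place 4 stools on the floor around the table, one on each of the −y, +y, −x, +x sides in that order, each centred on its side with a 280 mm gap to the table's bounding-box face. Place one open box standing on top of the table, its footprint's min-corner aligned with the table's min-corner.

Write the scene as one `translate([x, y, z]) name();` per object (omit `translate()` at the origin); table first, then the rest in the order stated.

table();
translate([676, -584, 0]) stool();
translate([676, 1000, 0]) stool();
translate([-541, 208, 0]) stool();
translate([1893, 208, 0]) stool();
translate([0, 0, 692]) open_box();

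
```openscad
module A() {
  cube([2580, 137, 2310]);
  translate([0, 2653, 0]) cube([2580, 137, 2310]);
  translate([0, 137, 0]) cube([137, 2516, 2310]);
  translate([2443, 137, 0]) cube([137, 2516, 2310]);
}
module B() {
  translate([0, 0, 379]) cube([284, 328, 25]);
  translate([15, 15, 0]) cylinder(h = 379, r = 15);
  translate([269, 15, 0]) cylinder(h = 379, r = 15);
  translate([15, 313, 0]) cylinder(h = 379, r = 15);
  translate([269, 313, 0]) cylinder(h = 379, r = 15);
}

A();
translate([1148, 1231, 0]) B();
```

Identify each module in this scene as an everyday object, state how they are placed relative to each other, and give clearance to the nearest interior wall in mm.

Clearances: x = 1011, y = 1094; minimum 1011 mm.

A is a house frame. B is a stool. The stool sits inside the house frame, centred. The clearance to the nearest interior wall is 1011 mm.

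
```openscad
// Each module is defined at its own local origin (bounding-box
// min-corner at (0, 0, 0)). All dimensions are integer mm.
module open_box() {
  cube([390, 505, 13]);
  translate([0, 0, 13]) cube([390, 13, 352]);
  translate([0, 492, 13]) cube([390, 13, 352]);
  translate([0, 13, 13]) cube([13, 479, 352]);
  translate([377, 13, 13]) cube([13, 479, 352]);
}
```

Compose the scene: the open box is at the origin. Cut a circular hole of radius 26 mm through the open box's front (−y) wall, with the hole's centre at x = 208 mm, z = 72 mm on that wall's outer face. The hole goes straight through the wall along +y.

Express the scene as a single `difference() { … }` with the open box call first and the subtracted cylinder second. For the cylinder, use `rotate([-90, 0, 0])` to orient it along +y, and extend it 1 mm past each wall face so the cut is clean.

difference() {
  open_box();
  translate([208, -1, 72]) rotate([-90, 0, 0]) cylinder(h = 15, r = 26);
}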